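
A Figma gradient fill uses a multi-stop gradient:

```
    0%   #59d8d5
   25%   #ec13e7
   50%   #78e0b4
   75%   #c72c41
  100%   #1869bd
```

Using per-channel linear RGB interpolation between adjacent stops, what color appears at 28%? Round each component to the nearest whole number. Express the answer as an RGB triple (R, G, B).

28% lies between the 25% and 50% stops, so the local fraction is t = (28 − 25)/(50 − 25) = 3/25 ≈ 0.12.
#ec13e7 → (236, 19, 231); #78e0b4 → (120, 224, 180).
R = 236 + 0.12 × (120 − 236) = 222.08 → 222
G = 19 + 0.12 × (224 − 19) = 43.6 → 44
B = 231 + 0.12 × (180 − 231) = 224.88 → 225

(222, 44, 225)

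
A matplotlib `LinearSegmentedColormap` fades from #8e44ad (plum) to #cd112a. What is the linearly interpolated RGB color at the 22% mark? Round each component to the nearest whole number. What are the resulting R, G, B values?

(156, 57, 144)

#8e44ad → (142, 68, 173); #cd112a → (205, 17, 42).
22% corresponds to t = 0.22.
R = 142 + 0.22 × (205 − 142) = 142 + 0.22 × 63 = 155.86 → 156
G = 68 + 0.22 × (17 − 68) = 68 + 0.22 × -51 = 56.78 → 57
B = 173 + 0.22 × (42 − 173) = 173 + 0.22 × -131 = 144.18 → 144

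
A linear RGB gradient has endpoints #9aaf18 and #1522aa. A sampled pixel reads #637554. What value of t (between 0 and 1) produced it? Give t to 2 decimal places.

Invert the lerp on the B channel (largest span, 146): t = (84 − 24) / (170 − 24) = 60/146 = 0.41096.
Check on R: (99 − 154)/(21 − 154) = 0.4135 ✓

0.41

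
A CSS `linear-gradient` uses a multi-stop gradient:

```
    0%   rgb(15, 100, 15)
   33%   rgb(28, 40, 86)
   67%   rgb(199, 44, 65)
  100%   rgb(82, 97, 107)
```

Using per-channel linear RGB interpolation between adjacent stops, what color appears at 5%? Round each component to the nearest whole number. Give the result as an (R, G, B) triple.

5% lies between the 0% and 33% stops, so the local fraction is t = (5 − 0)/(33 − 0) = 5/33 ≈ 0.1515.
R = 15 + 0.1515 × (28 − 15) = 16.97 → 17
G = 100 + 0.1515 × (40 − 100) = 90.91 → 91
B = 15 + 0.1515 × (86 − 15) = 25.756 → 26

(17, 91, 26)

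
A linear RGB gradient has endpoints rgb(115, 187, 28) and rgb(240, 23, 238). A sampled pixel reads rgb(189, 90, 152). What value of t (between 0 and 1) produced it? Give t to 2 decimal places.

0.59

Invert the lerp on the B channel (largest span, 210): t = (152 − 28) / (238 − 28) = 124/210 = 0.59048.
Check on R: (189 − 115)/(240 − 115) = 0.592 ✓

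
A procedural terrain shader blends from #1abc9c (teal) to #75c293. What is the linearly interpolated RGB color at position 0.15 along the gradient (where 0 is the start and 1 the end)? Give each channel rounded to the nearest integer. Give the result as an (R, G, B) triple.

(40, 189, 155)

#1abc9c → (26, 188, 156); #75c293 → (117, 194, 147).
R = 26 + 0.15 × (117 − 26) = 26 + 0.15 × 91 = 39.65 → 40
G = 188 + 0.15 × (194 − 188) = 188 + 0.15 × 6 = 188.9 → 189
B = 156 + 0.15 × (147 − 156) = 156 + 0.15 × -9 = 154.65 → 155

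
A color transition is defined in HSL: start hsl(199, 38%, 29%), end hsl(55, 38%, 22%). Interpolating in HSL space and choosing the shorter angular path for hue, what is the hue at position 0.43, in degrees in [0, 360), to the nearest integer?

Hue arc: Δh = 55 − 199 = -144° (|Δh| ≤ 180, already the shorter path).
H = 199 + 0.43 × (-144) = 137.08 → 137°

137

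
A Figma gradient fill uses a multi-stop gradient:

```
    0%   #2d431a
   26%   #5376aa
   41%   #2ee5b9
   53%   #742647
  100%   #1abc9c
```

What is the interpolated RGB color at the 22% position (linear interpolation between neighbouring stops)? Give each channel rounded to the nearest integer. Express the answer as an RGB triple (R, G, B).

22% lies between the 0% and 26% stops, so the local fraction is t = (22 − 0)/(26 − 0) = 22/26 ≈ 0.8462.
#2d431a → (45, 67, 26); #5376aa → (83, 118, 170).
R = 45 + 0.8462 × (83 − 45) = 77.156 → 77
G = 67 + 0.8462 × (118 − 67) = 110.156 → 110
B = 26 + 0.8462 × (170 − 26) = 147.853 → 148

(77, 110, 148)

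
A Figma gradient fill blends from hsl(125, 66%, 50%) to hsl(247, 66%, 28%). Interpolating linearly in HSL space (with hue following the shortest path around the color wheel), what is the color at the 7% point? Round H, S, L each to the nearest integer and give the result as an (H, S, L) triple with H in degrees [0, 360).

Hue arc: Δh = 247 − 125 = 122° (|Δh| ≤ 180, already the shorter path).
H = 125 + 0.07 × (122) = 133.54 → 134°
S = 66 + 0.07 × (66 − 66) = 66 → 66%
L = 50 + 0.07 × (28 − 50) = 48.46 → 48%

(134, 66, 48)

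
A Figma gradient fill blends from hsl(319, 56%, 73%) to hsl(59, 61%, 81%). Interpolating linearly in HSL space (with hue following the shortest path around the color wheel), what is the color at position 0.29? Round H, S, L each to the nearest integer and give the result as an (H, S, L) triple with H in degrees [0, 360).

Hue: 59 − 319 = -260°, but |-260| > 180 so the shorter arc goes the other way: Δh = -260 + 360 = 100°.
H = 319 + 0.29 × (100) = 348 → 348°
S = 56 + 0.29 × (61 − 56) = 57.45 → 57%
L = 73 + 0.29 × (81 − 73) = 75.32 → 75%

(348, 57, 75)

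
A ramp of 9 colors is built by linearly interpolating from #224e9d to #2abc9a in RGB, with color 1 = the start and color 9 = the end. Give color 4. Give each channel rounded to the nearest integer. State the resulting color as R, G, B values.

(37, 119, 156)

With 9 swatches and endpoints inclusive, swatch 4 sits at t = (4 − 1)/(9 − 1) = 3/8 ≈ 0.375.
#224e9d → (34, 78, 157); #2abc9a → (42, 188, 154).
R = 34 + 0.375 × (42 − 34) = 37 → 37
G = 78 + 0.375 × (188 − 78) = 119.25 → 119
B = 157 + 0.375 × (154 − 157) = 155.875 → 156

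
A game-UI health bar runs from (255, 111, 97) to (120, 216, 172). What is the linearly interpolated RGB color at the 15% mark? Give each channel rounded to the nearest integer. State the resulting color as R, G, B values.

15% corresponds to t = 0.15.
R = 255 + 0.15 × (120 − 255) = 255 + 0.15 × -135 = 234.75 → 235
G = 111 + 0.15 × (216 − 111) = 111 + 0.15 × 105 = 126.75 → 127
B = 97 + 0.15 × (172 − 97) = 97 + 0.15 × 75 = 108.25 → 108
So the blended color is (235, 127, 108), about #eb7f6c.

(235, 127, 108)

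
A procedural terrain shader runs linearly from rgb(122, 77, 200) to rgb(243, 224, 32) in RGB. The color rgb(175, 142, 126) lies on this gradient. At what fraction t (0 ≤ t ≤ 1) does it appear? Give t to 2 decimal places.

0.44

Invert the lerp on the B channel (largest span, 168): t = (126 − 200) / (32 − 200) = -74/-168 = 0.44048.
Check on R: (175 − 122)/(243 − 122) = 0.438 ✓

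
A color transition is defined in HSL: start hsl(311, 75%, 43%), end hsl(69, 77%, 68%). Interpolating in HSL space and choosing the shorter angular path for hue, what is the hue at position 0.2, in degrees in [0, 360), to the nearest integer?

335

Hue: 69 − 311 = -242°, but |-242| > 180 so the shorter arc goes the other way: Δh = -242 + 360 = 118°.
H = 311 + 0.2 × (118) = 334.6 → 335°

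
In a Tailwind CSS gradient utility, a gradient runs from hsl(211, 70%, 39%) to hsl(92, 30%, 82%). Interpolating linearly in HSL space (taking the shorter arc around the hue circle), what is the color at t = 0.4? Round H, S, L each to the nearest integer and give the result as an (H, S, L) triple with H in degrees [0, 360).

Hue arc: Δh = 92 − 211 = -119° (|Δh| ≤ 180, already the shorter path).
H = 211 + 0.4 × (-119) = 163.4 → 163°
S = 70 + 0.4 × (30 − 70) = 54 → 54%
L = 39 + 0.4 × (82 − 39) = 56.2 → 56%

(163, 54, 56)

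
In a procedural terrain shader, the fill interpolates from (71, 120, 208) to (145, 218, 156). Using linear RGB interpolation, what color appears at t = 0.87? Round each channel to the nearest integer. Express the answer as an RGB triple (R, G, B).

R = 71 + 0.87 × (145 − 71) = 71 + 0.87 × 74 = 135.38 → 135
G = 120 + 0.87 × (218 − 120) = 120 + 0.87 × 98 = 205.26 → 205
B = 208 + 0.87 × (156 − 208) = 208 + 0.87 × -52 = 162.76 → 163
So the blended color is (135, 205, 163), about #87cda3.

(135, 205, 163)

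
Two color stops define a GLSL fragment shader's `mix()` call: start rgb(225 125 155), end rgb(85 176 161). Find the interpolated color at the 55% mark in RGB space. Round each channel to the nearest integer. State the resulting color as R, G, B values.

55% corresponds to t = 0.55.
R = 225 + 0.55 × (85 − 225) = 225 + 0.55 × -140 = 148 → 148
G = 125 + 0.55 × (176 − 125) = 125 + 0.55 × 51 = 153.05 → 153
B = 155 + 0.55 × (161 − 155) = 155 + 0.55 × 6 = 158.3 → 158

(148, 153, 158)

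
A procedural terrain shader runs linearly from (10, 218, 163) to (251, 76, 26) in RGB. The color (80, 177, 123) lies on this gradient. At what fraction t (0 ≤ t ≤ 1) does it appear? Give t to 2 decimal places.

0.29

Invert the lerp on the R channel (largest span, 241): t = (80 − 10) / (251 − 10) = 70/241 = 0.29046.
Check on G: (177 − 218)/(76 − 218) = 0.2887 ✓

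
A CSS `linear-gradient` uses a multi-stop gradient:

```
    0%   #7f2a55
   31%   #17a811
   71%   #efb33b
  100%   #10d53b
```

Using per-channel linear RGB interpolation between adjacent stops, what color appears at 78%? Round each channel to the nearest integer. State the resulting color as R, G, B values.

(185, 187, 59)

78% lies between the 71% and 100% stops, so the local fraction is t = (78 − 71)/(100 − 71) = 7/29 ≈ 0.2414.
#efb33b → (239, 179, 59); #10d53b → (16, 213, 59).
R = 239 + 0.2414 × (16 − 239) = 185.168 → 185
G = 179 + 0.2414 × (213 − 179) = 187.208 → 187
B = 59 + 0.2414 × (59 − 59) = 59 → 59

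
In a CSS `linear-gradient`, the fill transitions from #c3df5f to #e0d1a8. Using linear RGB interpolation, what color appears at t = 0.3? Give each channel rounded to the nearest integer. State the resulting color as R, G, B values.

(204, 219, 117)

#c3df5f → (195, 223, 95); #e0d1a8 → (224, 209, 168).
R = 195 + 0.3 × (224 − 195) = 195 + 0.3 × 29 = 203.7 → 204
G = 223 + 0.3 × (209 − 223) = 223 + 0.3 × -14 = 218.8 → 219
B = 95 + 0.3 × (168 − 95) = 95 + 0.3 × 73 = 116.9 → 117
So the blended color is (204, 219, 117), about #ccdb75.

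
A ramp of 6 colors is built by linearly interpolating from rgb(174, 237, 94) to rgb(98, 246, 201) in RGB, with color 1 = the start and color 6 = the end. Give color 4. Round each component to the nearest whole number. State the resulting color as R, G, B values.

With 6 swatches and endpoints inclusive, swatch 4 sits at t = (4 − 1)/(6 − 1) = 3/5 ≈ 0.6.
R = 174 + 0.6 × (98 − 174) = 128.4 → 128
G = 237 + 0.6 × (246 − 237) = 242.4 → 242
B = 94 + 0.6 × (201 − 94) = 158.2 → 158

(128, 242, 158)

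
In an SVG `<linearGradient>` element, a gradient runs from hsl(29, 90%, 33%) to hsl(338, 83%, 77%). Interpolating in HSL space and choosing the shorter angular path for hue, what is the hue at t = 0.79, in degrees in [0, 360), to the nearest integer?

349

Hue: 338 − 29 = 309°, but |309| > 180 so the shorter arc goes the other way: Δh = 309 − 360 = -51°.
H = 29 + 0.79 × (-51) = -11.29 → -11 → -11 mod 360 = 349°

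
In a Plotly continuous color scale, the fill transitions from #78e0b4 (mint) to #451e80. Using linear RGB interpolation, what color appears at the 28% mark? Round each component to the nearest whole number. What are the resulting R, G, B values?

#78e0b4 → (120, 224, 180); #451e80 → (69, 30, 128).
28% corresponds to t = 0.28.
R = 120 + 0.28 × (69 − 120) = 120 + 0.28 × -51 = 105.72 → 106
G = 224 + 0.28 × (30 − 224) = 224 + 0.28 × -194 = 169.68 → 170
B = 180 + 0.28 × (128 − 180) = 180 + 0.28 × -52 = 165.44 → 165

(106, 170, 165)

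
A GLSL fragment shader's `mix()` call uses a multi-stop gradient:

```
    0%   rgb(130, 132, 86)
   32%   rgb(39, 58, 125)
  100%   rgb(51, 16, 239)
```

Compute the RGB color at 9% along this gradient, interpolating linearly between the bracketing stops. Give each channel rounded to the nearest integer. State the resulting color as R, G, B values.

(104, 111, 97)

9% lies between the 0% and 32% stops, so the local fraction is t = (9 − 0)/(32 − 0) = 9/32 ≈ 0.2812.
R = 130 + 0.2812 × (39 − 130) = 104.411 → 104
G = 132 + 0.2812 × (58 − 132) = 111.191 → 111
B = 86 + 0.2812 × (125 − 86) = 96.967 → 97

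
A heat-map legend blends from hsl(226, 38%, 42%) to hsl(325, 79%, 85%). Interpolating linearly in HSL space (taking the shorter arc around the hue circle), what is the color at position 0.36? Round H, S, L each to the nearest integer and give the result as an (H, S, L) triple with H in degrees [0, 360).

(262, 53, 57)

Hue arc: Δh = 325 − 226 = 99° (|Δh| ≤ 180, already the shorter path).
H = 226 + 0.36 × (99) = 261.64 → 262°
S = 38 + 0.36 × (79 − 38) = 52.76 → 53%
L = 42 + 0.36 × (85 − 42) = 57.48 → 57%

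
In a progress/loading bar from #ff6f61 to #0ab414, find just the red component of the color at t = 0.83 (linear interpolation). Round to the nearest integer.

52

R₁ = 255 (from #ff6f61), R₂ = 10 (from #0ab414).
R = 255 + 0.83 × (10 − 255) = 51.65 → 52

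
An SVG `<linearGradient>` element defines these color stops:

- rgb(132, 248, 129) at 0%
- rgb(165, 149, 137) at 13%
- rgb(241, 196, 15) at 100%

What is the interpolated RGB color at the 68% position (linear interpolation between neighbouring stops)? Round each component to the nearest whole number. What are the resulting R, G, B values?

(213, 179, 60)

68% lies between the 13% and 100% stops, so the local fraction is t = (68 − 13)/(100 − 13) = 55/87 ≈ 0.6322.
R = 165 + 0.6322 × (241 − 165) = 213.047 → 213
G = 149 + 0.6322 × (196 − 149) = 178.713 → 179
B = 137 + 0.6322 × (15 − 137) = 59.872 → 60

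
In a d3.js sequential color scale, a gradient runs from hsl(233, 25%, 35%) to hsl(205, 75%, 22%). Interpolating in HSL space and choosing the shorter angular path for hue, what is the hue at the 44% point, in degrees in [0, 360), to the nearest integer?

221

Hue arc: Δh = 205 − 233 = -28° (|Δh| ≤ 180, already the shorter path).
H = 233 + 0.44 × (-28) = 220.68 → 221°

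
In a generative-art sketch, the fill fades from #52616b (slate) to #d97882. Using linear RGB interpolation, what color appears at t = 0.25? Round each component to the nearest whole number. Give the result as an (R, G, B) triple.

(116, 103, 113)

#52616b → (82, 97, 107); #d97882 → (217, 120, 130).
R = 82 + 0.25 × (217 − 82) = 82 + 0.25 × 135 = 115.75 → 116
G = 97 + 0.25 × (120 − 97) = 97 + 0.25 × 23 = 102.75 → 103
B = 107 + 0.25 × (130 − 107) = 107 + 0.25 × 23 = 112.75 → 113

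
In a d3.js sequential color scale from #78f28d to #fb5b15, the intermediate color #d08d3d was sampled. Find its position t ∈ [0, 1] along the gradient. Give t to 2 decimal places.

Invert the lerp on the G channel (largest span, 151): t = (141 − 242) / (91 − 242) = -101/-151 = 0.66887.
Check on R: (208 − 120)/(251 − 120) = 0.6718 ✓

0.67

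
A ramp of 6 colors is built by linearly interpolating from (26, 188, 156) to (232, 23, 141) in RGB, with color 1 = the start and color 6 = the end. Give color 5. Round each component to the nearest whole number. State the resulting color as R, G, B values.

With 6 swatches and endpoints inclusive, swatch 5 sits at t = (5 − 1)/(6 − 1) = 4/5 ≈ 0.8.
R = 26 + 0.8 × (232 − 26) = 190.8 → 191
G = 188 + 0.8 × (23 − 188) = 56 → 56
B = 156 + 0.8 × (141 − 156) = 144 → 144

(191, 56, 144)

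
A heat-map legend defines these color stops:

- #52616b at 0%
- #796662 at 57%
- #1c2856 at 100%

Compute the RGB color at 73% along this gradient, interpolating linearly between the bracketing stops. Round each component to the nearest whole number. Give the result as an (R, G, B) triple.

73% lies between the 57% and 100% stops, so the local fraction is t = (73 − 57)/(100 − 57) = 16/43 ≈ 0.3721.
#796662 → (121, 102, 98); #1c2856 → (28, 40, 86).
R = 121 + 0.3721 × (28 − 121) = 86.395 → 86
G = 102 + 0.3721 × (40 − 102) = 78.93 → 79
B = 98 + 0.3721 × (86 − 98) = 93.535 → 94

(86, 79, 94)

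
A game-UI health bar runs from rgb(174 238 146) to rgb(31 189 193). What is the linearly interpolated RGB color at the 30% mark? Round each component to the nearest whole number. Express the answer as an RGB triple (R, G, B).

30% corresponds to t = 0.3.
R = 174 + 0.3 × (31 − 174) = 174 + 0.3 × -143 = 131.1 → 131
G = 238 + 0.3 × (189 − 238) = 238 + 0.3 × -49 = 223.3 → 223
B = 146 + 0.3 × (193 − 146) = 146 + 0.3 × 47 = 160.1 → 160
So the blended color is (131, 223, 160), about #83dfa0.

(131, 223, 160)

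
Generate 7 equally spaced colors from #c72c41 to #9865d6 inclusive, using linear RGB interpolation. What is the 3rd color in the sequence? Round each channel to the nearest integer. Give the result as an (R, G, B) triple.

(183, 63, 115)

With 7 swatches and endpoints inclusive, swatch 3 sits at t = (3 − 1)/(7 − 1) = 2/6 ≈ 0.3333.
#c72c41 → (199, 44, 65); #9865d6 → (152, 101, 214).
R = 199 + 0.3333 × (152 − 199) = 183.335 → 183
G = 44 + 0.3333 × (101 − 44) = 62.998 → 63
B = 65 + 0.3333 × (214 − 65) = 114.662 → 115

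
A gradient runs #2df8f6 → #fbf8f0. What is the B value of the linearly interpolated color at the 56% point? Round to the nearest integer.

243

B₁ = 246 (from #2df8f6), B₂ = 240 (from #fbf8f0).
B = 246 + 0.56 × (240 − 246) = 242.64 → 243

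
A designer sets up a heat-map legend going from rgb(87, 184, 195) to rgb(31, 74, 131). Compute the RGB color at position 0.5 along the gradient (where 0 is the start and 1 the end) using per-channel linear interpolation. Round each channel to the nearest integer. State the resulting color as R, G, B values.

(59, 129, 163)

R = 87 + 0.5 × (31 − 87) = 87 + 0.5 × -56 = 59 → 59
G = 184 + 0.5 × (74 − 184) = 184 + 0.5 × -110 = 129 → 129
B = 195 + 0.5 × (131 − 195) = 195 + 0.5 × -64 = 163 → 163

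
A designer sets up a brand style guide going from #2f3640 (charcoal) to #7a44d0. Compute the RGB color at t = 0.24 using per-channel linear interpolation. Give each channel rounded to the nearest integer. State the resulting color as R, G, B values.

#2f3640 → (47, 54, 64); #7a44d0 → (122, 68, 208).
R = 47 + 0.24 × (122 − 47) = 47 + 0.24 × 75 = 65 → 65
G = 54 + 0.24 × (68 − 54) = 54 + 0.24 × 14 = 57.36 → 57
B = 64 + 0.24 × (208 − 64) = 64 + 0.24 × 144 = 98.56 → 99
So the blended color is (65, 57, 99), about #413963.

(65, 57, 99)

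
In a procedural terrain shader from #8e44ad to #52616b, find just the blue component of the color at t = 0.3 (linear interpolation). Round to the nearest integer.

153

B₁ = 173 (from #8e44ad), B₂ = 107 (from #52616b).
B = 173 + 0.3 × (107 − 173) = 153.2 → 153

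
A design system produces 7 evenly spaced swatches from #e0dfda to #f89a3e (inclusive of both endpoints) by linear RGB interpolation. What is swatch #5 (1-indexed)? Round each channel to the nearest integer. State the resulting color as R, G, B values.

With 7 swatches and endpoints inclusive, swatch 5 sits at t = (5 − 1)/(7 − 1) = 4/6 ≈ 0.6667.
#e0dfda → (224, 223, 218); #f89a3e → (248, 154, 62).
R = 224 + 0.6667 × (248 − 224) = 240.001 → 240
G = 223 + 0.6667 × (154 − 223) = 176.998 → 177
B = 218 + 0.6667 × (62 − 218) = 113.995 → 114

(240, 177, 114)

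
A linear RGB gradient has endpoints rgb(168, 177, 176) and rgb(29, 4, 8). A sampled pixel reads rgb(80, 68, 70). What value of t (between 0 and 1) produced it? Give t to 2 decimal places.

Invert the lerp on the G channel (largest span, 173): t = (68 − 177) / (4 − 177) = -109/-173 = 0.63006.
Check on R: (80 − 168)/(29 − 168) = 0.6331 ✓

0.63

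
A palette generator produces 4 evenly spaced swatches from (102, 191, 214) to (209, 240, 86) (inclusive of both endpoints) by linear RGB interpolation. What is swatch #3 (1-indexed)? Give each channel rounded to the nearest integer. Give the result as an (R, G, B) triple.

(173, 224, 129)

With 4 swatches and endpoints inclusive, swatch 3 sits at t = (3 − 1)/(4 − 1) = 2/3 ≈ 0.6667.
R = 102 + 0.6667 × (209 − 102) = 173.337 → 173
G = 191 + 0.6667 × (240 − 191) = 223.668 → 224
B = 214 + 0.6667 × (86 − 214) = 128.662 → 129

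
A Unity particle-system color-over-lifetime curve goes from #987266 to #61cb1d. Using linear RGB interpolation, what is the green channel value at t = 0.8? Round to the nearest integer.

G₁ = 114 (from #987266), G₂ = 203 (from #61cb1d).
G = 114 + 0.8 × (203 − 114) = 185.2 → 185

185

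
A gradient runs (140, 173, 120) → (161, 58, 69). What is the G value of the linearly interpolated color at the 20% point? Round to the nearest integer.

G = 173 + 0.2 × (58 − 173) = 150 → 150

150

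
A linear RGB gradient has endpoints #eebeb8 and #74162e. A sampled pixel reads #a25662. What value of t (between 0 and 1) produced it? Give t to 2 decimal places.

Invert the lerp on the G channel (largest span, 168): t = (86 − 190) / (22 − 190) = -104/-168 = 0.61905.
Check on R: (162 − 238)/(116 − 238) = 0.623 ✓

0.62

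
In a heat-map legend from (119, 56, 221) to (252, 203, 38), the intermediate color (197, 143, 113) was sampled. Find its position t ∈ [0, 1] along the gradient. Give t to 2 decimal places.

Invert the lerp on the B channel (largest span, 183): t = (113 − 221) / (38 − 221) = -108/-183 = 0.59016.
Check on R: (197 − 119)/(252 − 119) = 0.5865 ✓

0.59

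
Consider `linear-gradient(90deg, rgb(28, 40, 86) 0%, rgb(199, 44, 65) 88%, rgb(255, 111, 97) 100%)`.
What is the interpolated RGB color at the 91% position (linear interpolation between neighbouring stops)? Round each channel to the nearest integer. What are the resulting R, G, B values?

91% lies between the 88% and 100% stops, so the local fraction is t = (91 − 88)/(100 − 88) = 3/12 ≈ 0.25.
R = 199 + 0.25 × (255 − 199) = 213 → 213
G = 44 + 0.25 × (111 − 44) = 60.75 → 61
B = 65 + 0.25 × (97 − 65) = 73 → 73

(213, 61, 73)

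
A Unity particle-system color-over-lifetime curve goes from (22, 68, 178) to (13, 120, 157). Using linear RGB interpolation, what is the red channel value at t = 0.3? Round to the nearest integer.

R = 22 + 0.3 × (13 − 22) = 19.3 → 19

19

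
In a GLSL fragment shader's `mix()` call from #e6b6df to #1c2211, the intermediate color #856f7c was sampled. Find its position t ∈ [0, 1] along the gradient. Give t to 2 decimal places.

Invert the lerp on the B channel (largest span, 206): t = (124 − 223) / (17 − 223) = -99/-206 = 0.48058.
Check on R: (133 − 230)/(28 − 230) = 0.4802 ✓

0.48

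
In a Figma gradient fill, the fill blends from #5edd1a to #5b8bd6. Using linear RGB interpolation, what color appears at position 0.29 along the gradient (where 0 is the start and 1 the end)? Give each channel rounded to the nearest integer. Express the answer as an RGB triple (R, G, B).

#5edd1a → (94, 221, 26); #5b8bd6 → (91, 139, 214).
R = 94 + 0.29 × (91 − 94) = 94 + 0.29 × -3 = 93.13 → 93
G = 221 + 0.29 × (139 − 221) = 221 + 0.29 × -82 = 197.22 → 197
B = 26 + 0.29 × (214 − 26) = 26 + 0.29 × 188 = 80.52 → 81

(93, 197, 81)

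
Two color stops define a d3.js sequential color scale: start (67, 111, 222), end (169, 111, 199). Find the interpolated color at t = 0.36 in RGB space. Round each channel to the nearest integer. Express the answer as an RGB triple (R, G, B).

R = 67 + 0.36 × (169 − 67) = 67 + 0.36 × 102 = 103.72 → 104
G = 111 + 0.36 × (111 − 111) = 111 + 0.36 × 0 = 111 → 111
B = 222 + 0.36 × (199 − 222) = 222 + 0.36 × -23 = 213.72 → 214
So the blended color is (104, 111, 214), about #686fd6.

(104, 111, 214)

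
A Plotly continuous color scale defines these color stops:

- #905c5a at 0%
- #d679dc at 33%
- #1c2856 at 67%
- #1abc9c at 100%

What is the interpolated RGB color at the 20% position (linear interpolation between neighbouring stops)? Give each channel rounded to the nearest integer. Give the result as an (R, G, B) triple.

20% lies between the 0% and 33% stops, so the local fraction is t = (20 − 0)/(33 − 0) = 20/33 ≈ 0.6061.
#905c5a → (144, 92, 90); #d679dc → (214, 121, 220).
R = 144 + 0.6061 × (214 − 144) = 186.427 → 186
G = 92 + 0.6061 × (121 − 92) = 109.577 → 110
B = 90 + 0.6061 × (220 − 90) = 168.793 → 169

(186, 110, 169)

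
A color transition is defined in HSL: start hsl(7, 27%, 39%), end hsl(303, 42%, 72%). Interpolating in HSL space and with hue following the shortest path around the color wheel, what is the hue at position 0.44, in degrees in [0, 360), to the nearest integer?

339

Hue: 303 − 7 = 296°, but |296| > 180 so the shorter arc goes the other way: Δh = 296 − 360 = -64°.
H = 7 + 0.44 × (-64) = -21.16 → -21 → -21 mod 360 = 339°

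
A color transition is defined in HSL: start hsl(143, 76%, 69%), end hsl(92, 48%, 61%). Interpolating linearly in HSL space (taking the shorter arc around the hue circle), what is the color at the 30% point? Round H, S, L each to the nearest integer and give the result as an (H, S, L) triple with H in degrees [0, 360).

Hue arc: Δh = 92 − 143 = -51° (|Δh| ≤ 180, already the shorter path).
H = 143 + 0.3 × (-51) = 127.7 → 128°
S = 76 + 0.3 × (48 − 76) = 67.6 → 68%
L = 69 + 0.3 × (61 − 69) = 66.6 → 67%

(128, 68, 67)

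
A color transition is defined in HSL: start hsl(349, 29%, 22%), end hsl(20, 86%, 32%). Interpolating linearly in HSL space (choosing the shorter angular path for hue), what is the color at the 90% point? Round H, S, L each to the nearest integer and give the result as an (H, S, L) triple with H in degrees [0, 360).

(17, 80, 31)

Hue: 20 − 349 = -329°, but |-329| > 180 so the shorter arc goes the other way: Δh = -329 + 360 = 31°.
H = 349 + 0.9 × (31) = 376.9 → 377 → 377 mod 360 = 17°
S = 29 + 0.9 × (86 − 29) = 80.3 → 80%
L = 22 + 0.9 × (32 − 22) = 31 → 31%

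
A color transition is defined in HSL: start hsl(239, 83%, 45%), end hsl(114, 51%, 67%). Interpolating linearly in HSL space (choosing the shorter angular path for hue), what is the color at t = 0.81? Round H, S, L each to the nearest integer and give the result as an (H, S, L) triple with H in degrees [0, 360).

Hue arc: Δh = 114 − 239 = -125° (|Δh| ≤ 180, already the shorter path).
H = 239 + 0.81 × (-125) = 137.75 → 138°
S = 83 + 0.81 × (51 − 83) = 57.08 → 57%
L = 45 + 0.81 × (67 − 45) = 62.82 → 63%

(138, 57, 63)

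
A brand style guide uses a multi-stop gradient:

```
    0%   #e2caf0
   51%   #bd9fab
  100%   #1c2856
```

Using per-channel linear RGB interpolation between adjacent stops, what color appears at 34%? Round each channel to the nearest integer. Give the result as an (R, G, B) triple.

34% lies between the 0% and 51% stops, so the local fraction is t = (34 − 0)/(51 − 0) = 34/51 ≈ 0.6667.
#e2caf0 → (226, 202, 240); #bd9fab → (189, 159, 171).
R = 226 + 0.6667 × (189 − 226) = 201.332 → 201
G = 202 + 0.6667 × (159 − 202) = 173.332 → 173
B = 240 + 0.6667 × (171 − 240) = 193.998 → 194

(201, 173, 194)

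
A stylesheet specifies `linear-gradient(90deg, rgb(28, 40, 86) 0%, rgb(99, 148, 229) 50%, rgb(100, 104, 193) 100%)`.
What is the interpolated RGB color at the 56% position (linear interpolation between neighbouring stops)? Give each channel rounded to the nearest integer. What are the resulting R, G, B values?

56% lies between the 50% and 100% stops, so the local fraction is t = (56 − 50)/(100 − 50) = 6/50 ≈ 0.12.
R = 99 + 0.12 × (100 − 99) = 99.12 → 99
G = 148 + 0.12 × (104 − 148) = 142.72 → 143
B = 229 + 0.12 × (193 − 229) = 224.68 → 225

(99, 143, 225)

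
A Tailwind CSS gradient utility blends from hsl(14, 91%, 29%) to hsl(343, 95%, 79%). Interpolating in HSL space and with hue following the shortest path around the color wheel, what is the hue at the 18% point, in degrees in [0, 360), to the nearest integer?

Hue: 343 − 14 = 329°, but |329| > 180 so the shorter arc goes the other way: Δh = 329 − 360 = -31°.
H = 14 + 0.18 × (-31) = 8.42 → 8°

8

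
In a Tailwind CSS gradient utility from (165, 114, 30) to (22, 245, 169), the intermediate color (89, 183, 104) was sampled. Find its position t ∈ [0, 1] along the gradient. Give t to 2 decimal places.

0.53

Invert the lerp on the R channel (largest span, 143): t = (89 − 165) / (22 − 165) = -76/-143 = 0.53147.
Check on G: (183 − 114)/(245 − 114) = 0.5267 ✓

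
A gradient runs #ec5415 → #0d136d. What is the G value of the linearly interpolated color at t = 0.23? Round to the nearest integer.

G₁ = 84 (from #ec5415), G₂ = 19 (from #0d136d).
G = 84 + 0.23 × (19 − 84) = 69.05 → 69

69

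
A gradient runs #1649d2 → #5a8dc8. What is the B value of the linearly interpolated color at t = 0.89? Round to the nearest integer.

B₁ = 210 (from #1649d2), B₂ = 200 (from #5a8dc8).
B = 210 + 0.89 × (200 − 210) = 201.1 → 201

201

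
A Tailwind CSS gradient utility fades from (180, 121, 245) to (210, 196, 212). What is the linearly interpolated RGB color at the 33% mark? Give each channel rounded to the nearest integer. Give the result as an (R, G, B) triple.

33% corresponds to t = 0.33.
R = 180 + 0.33 × (210 − 180) = 180 + 0.33 × 30 = 189.9 → 190
G = 121 + 0.33 × (196 − 121) = 121 + 0.33 × 75 = 145.75 → 146
B = 245 + 0.33 × (212 − 245) = 245 + 0.33 × -33 = 234.11 → 234
So the blended color is (190, 146, 234), about #be92ea.

(190, 146, 234)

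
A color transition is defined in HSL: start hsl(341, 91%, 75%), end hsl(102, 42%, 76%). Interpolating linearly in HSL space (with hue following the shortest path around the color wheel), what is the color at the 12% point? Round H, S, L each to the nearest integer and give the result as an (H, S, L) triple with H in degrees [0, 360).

(356, 85, 75)

Hue: 102 − 341 = -239°, but |-239| > 180 so the shorter arc goes the other way: Δh = -239 + 360 = 121°.
H = 341 + 0.12 × (121) = 355.52 → 356°
S = 91 + 0.12 × (42 − 91) = 85.12 → 85%
L = 75 + 0.12 × (76 − 75) = 75.12 → 75%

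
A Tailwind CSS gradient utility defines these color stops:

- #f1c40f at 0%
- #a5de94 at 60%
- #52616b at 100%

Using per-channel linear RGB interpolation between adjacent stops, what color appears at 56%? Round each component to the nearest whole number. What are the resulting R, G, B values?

56% lies between the 0% and 60% stops, so the local fraction is t = (56 − 0)/(60 − 0) = 56/60 ≈ 0.9333.
#f1c40f → (241, 196, 15); #a5de94 → (165, 222, 148).
R = 241 + 0.9333 × (165 − 241) = 170.069 → 170
G = 196 + 0.9333 × (222 − 196) = 220.266 → 220
B = 15 + 0.9333 × (148 − 15) = 139.129 → 139

(170, 220, 139)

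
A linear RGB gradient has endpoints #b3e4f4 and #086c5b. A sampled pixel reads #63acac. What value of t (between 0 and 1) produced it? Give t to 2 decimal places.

0.47

Invert the lerp on the R channel (largest span, 171): t = (99 − 179) / (8 − 179) = -80/-171 = 0.46784.
Check on G: (172 − 228)/(108 − 228) = 0.4667 ✓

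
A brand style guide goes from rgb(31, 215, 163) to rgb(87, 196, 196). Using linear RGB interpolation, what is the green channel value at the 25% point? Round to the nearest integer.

G = 215 + 0.25 × (196 − 215) = 210.25 → 210

210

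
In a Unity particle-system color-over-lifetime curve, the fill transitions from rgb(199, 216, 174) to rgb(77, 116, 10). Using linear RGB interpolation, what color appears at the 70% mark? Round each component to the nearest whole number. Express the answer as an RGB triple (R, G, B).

70% corresponds to t = 0.7.
R = 199 + 0.7 × (77 − 199) = 199 + 0.7 × -122 = 113.6 → 114
G = 216 + 0.7 × (116 − 216) = 216 + 0.7 × -100 = 146 → 146
B = 174 + 0.7 × (10 − 174) = 174 + 0.7 × -164 = 59.2 → 59
So the blended color is (114, 146, 59), about #72923b.

(114, 146, 59)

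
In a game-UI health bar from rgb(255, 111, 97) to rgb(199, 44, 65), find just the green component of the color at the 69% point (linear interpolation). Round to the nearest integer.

65

G = 111 + 0.69 × (44 − 111) = 64.77 → 65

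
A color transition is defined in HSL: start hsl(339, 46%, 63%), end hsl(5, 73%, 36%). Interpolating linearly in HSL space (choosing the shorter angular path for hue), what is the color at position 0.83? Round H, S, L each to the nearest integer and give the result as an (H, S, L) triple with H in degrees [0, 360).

(1, 68, 41)

Hue: 5 − 339 = -334°, but |-334| > 180 so the shorter arc goes the other way: Δh = -334 + 360 = 26°.
H = 339 + 0.83 × (26) = 360.58 → 361 → 361 mod 360 = 1°
S = 46 + 0.83 × (73 − 46) = 68.41 → 68%
L = 63 + 0.83 × (36 − 63) = 40.59 → 41%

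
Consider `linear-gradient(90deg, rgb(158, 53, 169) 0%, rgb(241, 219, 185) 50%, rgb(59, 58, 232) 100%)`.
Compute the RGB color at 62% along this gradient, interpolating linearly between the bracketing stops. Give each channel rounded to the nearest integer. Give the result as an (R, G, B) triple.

(197, 180, 196)

62% lies between the 50% and 100% stops, so the local fraction is t = (62 − 50)/(100 − 50) = 12/50 ≈ 0.24.
R = 241 + 0.24 × (59 − 241) = 197.32 → 197
G = 219 + 0.24 × (58 − 219) = 180.36 → 180
B = 185 + 0.24 × (232 − 185) = 196.28 → 196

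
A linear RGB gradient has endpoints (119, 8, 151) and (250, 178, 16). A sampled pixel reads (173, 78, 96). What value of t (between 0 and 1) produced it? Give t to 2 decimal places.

0.41

Invert the lerp on the G channel (largest span, 170): t = (78 − 8) / (178 − 8) = 70/170 = 0.41176.
Check on R: (173 − 119)/(250 − 119) = 0.4122 ✓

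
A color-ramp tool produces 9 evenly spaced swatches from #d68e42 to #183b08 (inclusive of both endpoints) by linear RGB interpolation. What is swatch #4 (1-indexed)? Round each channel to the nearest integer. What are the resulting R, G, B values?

With 9 swatches and endpoints inclusive, swatch 4 sits at t = (4 − 1)/(9 − 1) = 3/8 ≈ 0.375.
#d68e42 → (214, 142, 66); #183b08 → (24, 59, 8).
R = 214 + 0.375 × (24 − 214) = 142.75 → 143
G = 142 + 0.375 × (59 − 142) = 110.875 → 111
B = 66 + 0.375 × (8 − 66) = 44.25 → 44

(143, 111, 44)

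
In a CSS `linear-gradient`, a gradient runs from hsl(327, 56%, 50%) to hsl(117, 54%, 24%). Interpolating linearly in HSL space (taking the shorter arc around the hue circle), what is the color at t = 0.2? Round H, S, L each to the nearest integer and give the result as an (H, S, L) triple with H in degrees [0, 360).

(357, 56, 45)

Hue: 117 − 327 = -210°, but |-210| > 180 so the shorter arc goes the other way: Δh = -210 + 360 = 150°.
H = 327 + 0.2 × (150) = 357 → 357°
S = 56 + 0.2 × (54 − 56) = 55.6 → 56%
L = 50 + 0.2 × (24 − 50) = 44.8 → 45%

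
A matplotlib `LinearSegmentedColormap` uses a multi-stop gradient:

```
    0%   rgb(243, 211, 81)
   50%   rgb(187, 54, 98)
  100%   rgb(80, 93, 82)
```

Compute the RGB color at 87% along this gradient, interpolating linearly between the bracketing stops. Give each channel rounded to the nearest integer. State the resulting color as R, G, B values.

87% lies between the 50% and 100% stops, so the local fraction is t = (87 − 50)/(100 − 50) = 37/50 ≈ 0.74.
R = 187 + 0.74 × (80 − 187) = 107.82 → 108
G = 54 + 0.74 × (93 − 54) = 82.86 → 83
B = 98 + 0.74 × (82 − 98) = 86.16 → 86

(108, 83, 86)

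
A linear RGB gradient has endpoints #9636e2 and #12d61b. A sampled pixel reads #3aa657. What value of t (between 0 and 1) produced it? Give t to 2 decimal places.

Invert the lerp on the B channel (largest span, 199): t = (87 − 226) / (27 − 226) = -139/-199 = 0.69849.
Check on R: (58 − 150)/(18 − 150) = 0.697 ✓

0.70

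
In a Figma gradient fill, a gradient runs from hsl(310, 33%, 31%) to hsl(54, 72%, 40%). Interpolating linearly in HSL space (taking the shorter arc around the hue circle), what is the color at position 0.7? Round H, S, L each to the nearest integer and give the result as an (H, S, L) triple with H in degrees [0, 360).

Hue: 54 − 310 = -256°, but |-256| > 180 so the shorter arc goes the other way: Δh = -256 + 360 = 104°.
H = 310 + 0.7 × (104) = 382.8 → 383 → 383 mod 360 = 23°
S = 33 + 0.7 × (72 − 33) = 60.3 → 60%
L = 31 + 0.7 × (40 − 31) = 37.3 → 37%

(23, 60, 37)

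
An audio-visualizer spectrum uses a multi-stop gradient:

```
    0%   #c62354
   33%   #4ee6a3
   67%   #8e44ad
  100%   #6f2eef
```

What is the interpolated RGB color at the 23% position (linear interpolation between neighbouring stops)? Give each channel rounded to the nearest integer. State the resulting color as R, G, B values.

(114, 171, 139)

23% lies between the 0% and 33% stops, so the local fraction is t = (23 − 0)/(33 − 0) = 23/33 ≈ 0.697.
#c62354 → (198, 35, 84); #4ee6a3 → (78, 230, 163).
R = 198 + 0.697 × (78 − 198) = 114.36 → 114
G = 35 + 0.697 × (230 − 35) = 170.915 → 171
B = 84 + 0.697 × (163 − 84) = 139.063 → 139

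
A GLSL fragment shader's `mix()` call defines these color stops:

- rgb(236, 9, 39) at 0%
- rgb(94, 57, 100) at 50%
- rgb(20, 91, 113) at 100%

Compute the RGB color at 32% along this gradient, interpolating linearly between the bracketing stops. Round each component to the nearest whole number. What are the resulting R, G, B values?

(145, 40, 78)

32% lies between the 0% and 50% stops, so the local fraction is t = (32 − 0)/(50 − 0) = 32/50 ≈ 0.64.
R = 236 + 0.64 × (94 − 236) = 145.12 → 145
G = 9 + 0.64 × (57 − 9) = 39.72 → 40
B = 39 + 0.64 × (100 − 39) = 78.04 → 78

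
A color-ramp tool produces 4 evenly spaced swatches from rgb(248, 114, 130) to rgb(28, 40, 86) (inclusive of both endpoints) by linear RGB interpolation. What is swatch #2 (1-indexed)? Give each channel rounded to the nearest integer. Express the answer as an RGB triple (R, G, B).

(175, 89, 115)

With 4 swatches and endpoints inclusive, swatch 2 sits at t = (2 − 1)/(4 − 1) = 1/3 ≈ 0.3333.
R = 248 + 0.3333 × (28 − 248) = 174.674 → 175
G = 114 + 0.3333 × (40 − 114) = 89.336 → 89
B = 130 + 0.3333 × (86 − 130) = 115.335 → 115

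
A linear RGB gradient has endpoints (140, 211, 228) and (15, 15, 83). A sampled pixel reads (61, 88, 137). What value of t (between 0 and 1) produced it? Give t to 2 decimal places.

0.63

Invert the lerp on the G channel (largest span, 196): t = (88 − 211) / (15 − 211) = -123/-196 = 0.62755.
Check on R: (61 − 140)/(15 − 140) = 0.632 ✓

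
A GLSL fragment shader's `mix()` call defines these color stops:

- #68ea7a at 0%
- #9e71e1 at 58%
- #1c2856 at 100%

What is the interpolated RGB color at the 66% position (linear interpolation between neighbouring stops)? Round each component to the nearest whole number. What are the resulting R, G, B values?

(133, 99, 199)

66% lies between the 58% and 100% stops, so the local fraction is t = (66 − 58)/(100 − 58) = 8/42 ≈ 0.1905.
#9e71e1 → (158, 113, 225); #1c2856 → (28, 40, 86).
R = 158 + 0.1905 × (28 − 158) = 133.235 → 133
G = 113 + 0.1905 × (40 − 113) = 99.094 → 99
B = 225 + 0.1905 × (86 − 225) = 198.52 → 199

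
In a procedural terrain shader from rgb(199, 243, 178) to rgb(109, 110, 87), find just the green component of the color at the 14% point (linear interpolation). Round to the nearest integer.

224

G = 243 + 0.14 × (110 − 243) = 224.38 → 224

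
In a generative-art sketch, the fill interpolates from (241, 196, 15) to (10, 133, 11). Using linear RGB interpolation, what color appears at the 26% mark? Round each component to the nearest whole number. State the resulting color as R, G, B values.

26% corresponds to t = 0.26.
R = 241 + 0.26 × (10 − 241) = 241 + 0.26 × -231 = 180.94 → 181
G = 196 + 0.26 × (133 − 196) = 196 + 0.26 × -63 = 179.62 → 180
B = 15 + 0.26 × (11 − 15) = 15 + 0.26 × -4 = 13.96 → 14

(181, 180, 14)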